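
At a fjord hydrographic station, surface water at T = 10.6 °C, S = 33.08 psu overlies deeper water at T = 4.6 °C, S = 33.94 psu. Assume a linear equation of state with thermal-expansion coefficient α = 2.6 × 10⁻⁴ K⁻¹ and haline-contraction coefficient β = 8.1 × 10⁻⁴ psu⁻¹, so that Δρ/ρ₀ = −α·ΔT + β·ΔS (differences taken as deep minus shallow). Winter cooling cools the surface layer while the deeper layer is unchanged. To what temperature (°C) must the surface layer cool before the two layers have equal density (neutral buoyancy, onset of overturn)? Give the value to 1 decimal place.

1.9 °C

Neutral buoyancy requires Δρ = 0, i.e. −α(T_deep − T_surf′) + β(S_deep − S_surf) = 0.
T_surf′ = T_deep − (β/α)·ΔS = 4.6 − (8.1 × 10⁻⁴/2.6 × 10⁻⁴)·(+0.86) = 1.921 °C.
Cooling required: 10.6 − (1.921) = 8.679 °C.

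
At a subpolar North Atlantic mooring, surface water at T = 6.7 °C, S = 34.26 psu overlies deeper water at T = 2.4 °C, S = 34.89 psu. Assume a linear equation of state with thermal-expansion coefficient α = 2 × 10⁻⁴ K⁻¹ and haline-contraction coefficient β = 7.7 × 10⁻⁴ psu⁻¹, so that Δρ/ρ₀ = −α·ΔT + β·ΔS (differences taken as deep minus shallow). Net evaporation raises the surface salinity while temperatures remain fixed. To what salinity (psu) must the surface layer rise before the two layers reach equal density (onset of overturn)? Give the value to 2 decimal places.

Neutral buoyancy requires −α(T_deep − T_surf) + β(S_deep − S_surf′) = 0.
S_surf′ = S_deep − (α/β)·ΔT = 34.89 − (2 × 10⁻⁴/7.7 × 10⁻⁴)·(-4.3) = 36.0069 psu.
Increase required: 36.0069 − 34.26 = 1.7469 psu.

36.01 psu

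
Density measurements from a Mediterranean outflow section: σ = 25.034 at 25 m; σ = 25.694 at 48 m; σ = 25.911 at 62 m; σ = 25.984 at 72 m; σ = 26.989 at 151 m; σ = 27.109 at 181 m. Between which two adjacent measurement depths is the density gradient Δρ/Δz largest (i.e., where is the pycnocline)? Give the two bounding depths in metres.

25–48 m

Compute the density gradient over each adjacent pair:
  25–48 m: Δρ/Δz = 0.660/23 = 0.029 kg m⁻⁴
  48–62 m: Δρ/Δz = 0.217/14 = 0.015 kg m⁻⁴
  62–72 m: Δρ/Δz = 0.073/10 = 7.3 × 10⁻³ kg m⁻⁴
  72–151 m: Δρ/Δz = 1.005/79 = 0.013 kg m⁻⁴
  151–181 m: Δρ/Δz = 0.120/30 = 4.0 × 10⁻³ kg m⁻⁴
The largest gradient is in the 25–48 m interval — the pycnocline.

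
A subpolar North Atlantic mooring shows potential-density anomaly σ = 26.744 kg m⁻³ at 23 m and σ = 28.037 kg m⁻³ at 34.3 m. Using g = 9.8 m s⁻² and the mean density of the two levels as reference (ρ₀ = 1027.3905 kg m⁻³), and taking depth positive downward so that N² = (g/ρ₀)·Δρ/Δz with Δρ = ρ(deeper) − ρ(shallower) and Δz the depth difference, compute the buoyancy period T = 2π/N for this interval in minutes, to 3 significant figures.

3.17 min

Δρ = 1028.037 − 1026.744 = 1.293 kg m⁻³ over Δz = 34.3 − 23 = 11.3 m.
N² = (9.8/1027.3905) × (1.293/11.3) = 1.0915 × 10⁻³ s⁻².
N = √(1.0915 × 10⁻³) = 0.033038 rad s⁻¹, so T = 2π/N = 190.18 s = 3.1697 min ≈ 3.17 min.
N² > 0, so the interval is statically stable.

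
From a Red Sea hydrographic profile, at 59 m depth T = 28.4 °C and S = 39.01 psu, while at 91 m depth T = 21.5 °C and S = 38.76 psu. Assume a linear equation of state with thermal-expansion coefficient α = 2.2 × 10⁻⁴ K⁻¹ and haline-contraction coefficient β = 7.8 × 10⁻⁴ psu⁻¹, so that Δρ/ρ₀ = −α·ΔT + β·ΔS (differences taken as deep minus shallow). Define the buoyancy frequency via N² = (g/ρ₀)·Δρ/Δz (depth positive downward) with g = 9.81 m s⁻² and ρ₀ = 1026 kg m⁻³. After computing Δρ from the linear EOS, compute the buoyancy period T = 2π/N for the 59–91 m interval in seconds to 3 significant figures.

312 s

ΔT = -6.9 K, ΔS = -0.25 psu (deep − shallow).
Δρ/ρ₀ = −αΔT + βΔS = 1.518 × 10⁻³ − 1.95 × 10⁻⁴ = 1.323 × 10⁻³, so Δρ ≈ 1.357 kg m⁻³.
N² = (g/ρ₀)·Δρ/Δz = g·(Δρ/ρ₀)/Δz = 9.81 × 1.323 × 10⁻³ / 32 = 4.0558 × 10⁻⁴ s⁻².
N = √(4.0558 × 10⁻⁴) = 0.020139 rad s⁻¹ → T = 2π/N = 311.99 s ≈ 312 s.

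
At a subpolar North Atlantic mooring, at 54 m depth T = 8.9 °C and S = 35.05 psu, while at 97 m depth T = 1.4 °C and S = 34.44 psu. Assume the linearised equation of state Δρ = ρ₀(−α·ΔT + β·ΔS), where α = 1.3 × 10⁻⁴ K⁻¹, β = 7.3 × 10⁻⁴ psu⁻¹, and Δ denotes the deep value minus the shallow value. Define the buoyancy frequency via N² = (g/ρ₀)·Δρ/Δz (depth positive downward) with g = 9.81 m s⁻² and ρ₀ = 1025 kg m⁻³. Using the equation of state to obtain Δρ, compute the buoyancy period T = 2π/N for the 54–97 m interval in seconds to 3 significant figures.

572 s

ΔT = -7.5 K, ΔS = -0.61 psu (deep − shallow).
Δρ/ρ₀ = −αΔT + βΔS = 9.75 × 10⁻⁴ − 4.453 × 10⁻⁴ = 5.297 × 10⁻⁴, so Δρ ≈ 0.5429 kg m⁻³.
N² = (g/ρ₀)·Δρ/Δz = g·(Δρ/ρ₀)/Δz = 9.81 × 5.297 × 10⁻⁴ / 43 = 1.2085 × 10⁻⁴ s⁻².
N = √(1.2085 × 10⁻⁴) = 0.010993 rad s⁻¹ → T = 2π/N = 571.56 s ≈ 572 s.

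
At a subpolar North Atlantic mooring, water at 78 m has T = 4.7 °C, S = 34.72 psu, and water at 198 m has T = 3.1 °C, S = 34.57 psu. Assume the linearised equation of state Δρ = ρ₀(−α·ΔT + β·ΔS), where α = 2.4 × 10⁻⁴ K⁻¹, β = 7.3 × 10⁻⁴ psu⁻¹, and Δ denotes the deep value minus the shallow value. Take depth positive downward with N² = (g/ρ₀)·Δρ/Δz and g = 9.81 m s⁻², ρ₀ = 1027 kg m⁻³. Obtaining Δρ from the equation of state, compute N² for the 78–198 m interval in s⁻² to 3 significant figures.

ΔT = -1.6 K, ΔS = -0.15 psu (deep − shallow).
Δρ/ρ₀ = −αΔT + βΔS = 3.84 × 10⁻⁴ − 1.095 × 10⁻⁴ = 2.745 × 10⁻⁴, so Δρ ≈ 0.2819 kg m⁻³.
N² = (g/ρ₀)·Δρ/Δz = g·(Δρ/ρ₀)/Δz = 9.81 × 2.745 × 10⁻⁴ / 120 = 2.2440 × 10⁻⁵ s⁻² ≈ 2.24 × 10⁻⁵ s⁻².

2.24 × 10⁻⁵ s⁻²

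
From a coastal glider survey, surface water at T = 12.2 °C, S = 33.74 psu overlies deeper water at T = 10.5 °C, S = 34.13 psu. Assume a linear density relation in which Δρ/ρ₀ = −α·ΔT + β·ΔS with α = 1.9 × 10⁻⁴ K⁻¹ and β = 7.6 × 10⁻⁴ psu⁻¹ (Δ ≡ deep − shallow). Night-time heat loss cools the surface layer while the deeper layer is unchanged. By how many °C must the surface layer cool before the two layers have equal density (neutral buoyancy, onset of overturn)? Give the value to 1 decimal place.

3.3 °C

Neutral buoyancy requires Δρ = 0, i.e. −α(T_deep − T_surf′) + β(S_deep − S_surf) = 0.
T_surf′ = T_deep − (β/α)·ΔS = 10.5 − (7.6 × 10⁻⁴/1.9 × 10⁻⁴)·(+0.39) = 8.940 °C.
Cooling required: 12.2 − (8.940) = 3.260 °C.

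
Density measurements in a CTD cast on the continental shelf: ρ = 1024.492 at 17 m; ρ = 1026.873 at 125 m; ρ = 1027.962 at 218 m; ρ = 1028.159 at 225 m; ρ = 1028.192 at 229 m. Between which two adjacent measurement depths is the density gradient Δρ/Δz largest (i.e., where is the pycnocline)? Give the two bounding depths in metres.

Compute the density gradient over each adjacent pair:
  17–125 m: Δρ/Δz = 2.381/108 = 0.022 kg m⁻⁴
  125–218 m: Δρ/Δz = 1.089/93 = 0.012 kg m⁻⁴
  218–225 m: Δρ/Δz = 0.197/7 = 0.028 kg m⁻⁴
  225–229 m: Δρ/Δz = 0.033/4 = 8.3 × 10⁻³ kg m⁻⁴
The largest gradient is in the 218–225 m interval — the pycnocline.

218–225 m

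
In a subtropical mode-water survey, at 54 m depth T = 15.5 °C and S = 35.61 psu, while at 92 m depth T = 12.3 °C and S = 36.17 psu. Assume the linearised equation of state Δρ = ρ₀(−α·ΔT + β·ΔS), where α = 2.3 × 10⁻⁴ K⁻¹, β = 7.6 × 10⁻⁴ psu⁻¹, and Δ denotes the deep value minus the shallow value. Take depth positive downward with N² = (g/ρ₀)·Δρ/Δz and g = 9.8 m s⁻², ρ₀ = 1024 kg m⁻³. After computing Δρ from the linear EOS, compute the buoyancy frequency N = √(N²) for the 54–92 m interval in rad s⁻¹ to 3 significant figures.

0.0173 rad s⁻¹

ΔT = -3.2 K, ΔS = +0.56 psu (deep − shallow).
Δρ/ρ₀ = −αΔT + βΔS = 7.36 × 10⁻⁴ + 4.256 × 10⁻⁴ = 1.1616 × 10⁻³, so Δρ ≈ 1.189 kg m⁻³.
N² = (g/ρ₀)·Δρ/Δz = g·(Δρ/ρ₀)/Δz = 9.8 × 1.1616 × 10⁻³ / 38 = 2.9957 × 10⁻⁴ s⁻².
N = √(2.9957 × 10⁻⁴) = 0.017308 rad s⁻¹ ≈ 0.0173 rad s⁻¹.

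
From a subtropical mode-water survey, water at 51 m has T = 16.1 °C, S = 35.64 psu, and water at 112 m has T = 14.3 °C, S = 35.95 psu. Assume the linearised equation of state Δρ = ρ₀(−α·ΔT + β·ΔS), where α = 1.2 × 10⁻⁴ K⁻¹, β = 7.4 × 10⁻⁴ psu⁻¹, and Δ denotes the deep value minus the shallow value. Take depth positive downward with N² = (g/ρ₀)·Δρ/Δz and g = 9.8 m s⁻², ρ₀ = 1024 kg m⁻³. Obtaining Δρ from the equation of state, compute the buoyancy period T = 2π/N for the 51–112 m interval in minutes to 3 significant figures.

ΔT = -1.8 K, ΔS = +0.31 psu (deep − shallow).
Δρ/ρ₀ = −αΔT + βΔS = 2.16 × 10⁻⁴ + 2.294 × 10⁻⁴ = 4.454 × 10⁻⁴, so Δρ ≈ 0.4561 kg m⁻³.
N² = (g/ρ₀)·Δρ/Δz = g·(Δρ/ρ₀)/Δz = 9.8 × 4.454 × 10⁻⁴ / 61 = 7.1556 × 10⁻⁵ s⁻².
N = √(7.1556 × 10⁻⁵) = 8.4591 × 10⁻³ rad s⁻¹ → T = 2π/N = 742.77 s = 12.380 min ≈ 12.4 min.

12.4 min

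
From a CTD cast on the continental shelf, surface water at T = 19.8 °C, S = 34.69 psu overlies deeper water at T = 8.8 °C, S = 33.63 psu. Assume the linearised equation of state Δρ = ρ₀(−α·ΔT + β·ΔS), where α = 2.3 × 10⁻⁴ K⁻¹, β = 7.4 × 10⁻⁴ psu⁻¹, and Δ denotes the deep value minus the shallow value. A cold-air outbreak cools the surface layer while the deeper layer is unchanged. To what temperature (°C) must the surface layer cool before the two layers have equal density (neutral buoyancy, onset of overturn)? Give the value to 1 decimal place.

12.2 °C

Neutral buoyancy requires Δρ = 0, i.e. −α(T_deep − T_surf′) + β(S_deep − S_surf) = 0.
T_surf′ = T_deep − (β/α)·ΔS = 8.8 − (7.4 × 10⁻⁴/2.3 × 10⁻⁴)·(-1.06) = 12.210 °C.
Cooling required: 19.8 − (12.210) = 7.590 °C.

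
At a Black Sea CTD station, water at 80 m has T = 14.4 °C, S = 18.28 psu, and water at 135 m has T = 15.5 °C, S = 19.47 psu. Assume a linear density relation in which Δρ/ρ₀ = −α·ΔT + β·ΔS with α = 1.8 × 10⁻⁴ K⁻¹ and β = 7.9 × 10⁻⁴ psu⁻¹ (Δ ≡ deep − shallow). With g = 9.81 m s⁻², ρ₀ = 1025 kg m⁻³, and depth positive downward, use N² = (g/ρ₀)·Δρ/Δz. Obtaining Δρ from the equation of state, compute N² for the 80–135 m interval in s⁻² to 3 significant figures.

1.32 × 10⁻⁴ s⁻²

ΔT = +1.1 K, ΔS = +1.19 psu (deep − shallow).
Δρ/ρ₀ = −αΔT + βΔS = -1.98 × 10⁻⁴ + 9.401 × 10⁻⁴ = 7.421 × 10⁻⁴, so Δρ ≈ 0.7607 kg m⁻³.
N² = (g/ρ₀)·Δρ/Δz = g·(Δρ/ρ₀)/Δz = 9.81 × 7.421 × 10⁻⁴ / 55 = 1.3236 × 10⁻⁴ s⁻² ≈ 1.32 × 10⁻⁴ s⁻².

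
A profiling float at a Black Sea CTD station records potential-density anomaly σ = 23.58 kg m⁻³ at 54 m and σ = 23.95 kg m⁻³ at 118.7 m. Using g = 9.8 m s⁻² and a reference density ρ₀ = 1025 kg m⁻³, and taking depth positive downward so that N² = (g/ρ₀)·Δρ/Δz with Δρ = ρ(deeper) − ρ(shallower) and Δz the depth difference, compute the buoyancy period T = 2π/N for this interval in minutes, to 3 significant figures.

14.2 min

Δρ = 1023.95 − 1023.58 = 0.37 kg m⁻³ over Δz = 118.7 − 54 = 64.7 m.
N² = (9.8/1025) × (0.37/64.7) = 5.4676 × 10⁻⁵ s⁻².
N = √(5.4676 × 10⁻⁵) = 7.3943 × 10⁻³ rad s⁻¹, so T = 2π/N = 849.73 s = 14.162 min ≈ 14.2 min.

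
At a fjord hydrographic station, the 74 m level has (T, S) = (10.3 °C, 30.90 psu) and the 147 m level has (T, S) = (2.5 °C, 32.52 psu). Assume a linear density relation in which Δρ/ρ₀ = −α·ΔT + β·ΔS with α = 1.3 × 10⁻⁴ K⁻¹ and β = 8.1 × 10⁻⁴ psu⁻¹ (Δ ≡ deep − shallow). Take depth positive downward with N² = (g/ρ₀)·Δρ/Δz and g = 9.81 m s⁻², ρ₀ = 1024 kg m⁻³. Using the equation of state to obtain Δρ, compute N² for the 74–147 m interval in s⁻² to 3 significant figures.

ΔT = -7.8 K, ΔS = +1.62 psu (deep − shallow).
Δρ/ρ₀ = −αΔT + βΔS = 1.014 × 10⁻³ + 1.3122 × 10⁻³ = 2.3262 × 10⁻³, so Δρ ≈ 2.382 kg m⁻³.
N² = (g/ρ₀)·Δρ/Δz = g·(Δρ/ρ₀)/Δz = 9.81 × 2.3262 × 10⁻³ / 73 = 3.1260 × 10⁻⁴ s⁻² ≈ 3.13 × 10⁻⁴ s⁻².

3.13 × 10⁻⁴ s⁻²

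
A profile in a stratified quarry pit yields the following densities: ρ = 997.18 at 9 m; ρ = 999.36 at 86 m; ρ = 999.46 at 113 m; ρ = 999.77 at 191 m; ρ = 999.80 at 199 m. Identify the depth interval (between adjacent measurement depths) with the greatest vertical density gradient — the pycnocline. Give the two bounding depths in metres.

Compute the density gradient over each adjacent pair:
  9–86 m: Δρ/Δz = 2.18/77 = 0.028 kg m⁻⁴
  86–113 m: Δρ/Δz = 0.10/27 = 3.7 × 10⁻³ kg m⁻⁴
  113–191 m: Δρ/Δz = 0.31/78 = 4.0 × 10⁻³ kg m⁻⁴
  191–199 m: Δρ/Δz = 0.03/8 = 3.7 × 10⁻³ kg m⁻⁴
The largest gradient is in the 9–86 m interval — the pycnocline.

9–86 m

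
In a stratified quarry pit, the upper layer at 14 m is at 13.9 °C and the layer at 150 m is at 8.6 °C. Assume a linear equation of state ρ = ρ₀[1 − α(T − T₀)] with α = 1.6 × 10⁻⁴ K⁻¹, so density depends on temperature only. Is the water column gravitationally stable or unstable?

ΔT = 8.6 − 13.9 = -5.3 K, so Δρ/ρ₀ = −αΔT = 8.48 × 10⁻⁴.
Δρ/ρ₀ > 0, so Δρ > 0: deeper water is denser → statically stable.

stable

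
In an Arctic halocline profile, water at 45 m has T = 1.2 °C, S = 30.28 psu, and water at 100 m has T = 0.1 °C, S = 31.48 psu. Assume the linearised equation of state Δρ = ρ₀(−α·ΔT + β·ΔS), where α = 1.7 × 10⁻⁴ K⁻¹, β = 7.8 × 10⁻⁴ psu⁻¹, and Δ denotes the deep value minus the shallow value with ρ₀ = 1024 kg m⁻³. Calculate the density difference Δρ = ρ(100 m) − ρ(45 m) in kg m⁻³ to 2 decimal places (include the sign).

ΔT = -1.1 K, ΔS = +1.20 psu (deep − shallow).
Δρ/ρ₀ = −(1.7 × 10⁻⁴)(-1.1) + (7.8 × 10⁻⁴)(+1.20) = 1.123 × 10⁻³.
Δρ = 1024 × (1.123 × 10⁻³) = +1.15 kg m⁻³.
Positive Δρ: denser below, stable.

+1.15 kg m⁻³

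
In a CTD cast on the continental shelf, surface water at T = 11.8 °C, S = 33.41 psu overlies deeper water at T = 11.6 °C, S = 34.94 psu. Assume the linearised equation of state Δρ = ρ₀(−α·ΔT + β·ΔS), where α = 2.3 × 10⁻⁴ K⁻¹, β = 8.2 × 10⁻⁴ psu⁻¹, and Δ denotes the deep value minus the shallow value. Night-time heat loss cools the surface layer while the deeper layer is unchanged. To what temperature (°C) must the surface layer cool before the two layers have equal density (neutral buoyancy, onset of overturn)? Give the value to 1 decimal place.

6.1 °C

Neutral buoyancy requires Δρ = 0, i.e. −α(T_deep − T_surf′) + β(S_deep − S_surf) = 0.
T_surf′ = T_deep − (β/α)·ΔS = 11.6 − (8.2 × 10⁻⁴/2.3 × 10⁻⁴)·(+1.53) = 6.145 °C.
Cooling required: 11.8 − (6.145) = 5.655 °C.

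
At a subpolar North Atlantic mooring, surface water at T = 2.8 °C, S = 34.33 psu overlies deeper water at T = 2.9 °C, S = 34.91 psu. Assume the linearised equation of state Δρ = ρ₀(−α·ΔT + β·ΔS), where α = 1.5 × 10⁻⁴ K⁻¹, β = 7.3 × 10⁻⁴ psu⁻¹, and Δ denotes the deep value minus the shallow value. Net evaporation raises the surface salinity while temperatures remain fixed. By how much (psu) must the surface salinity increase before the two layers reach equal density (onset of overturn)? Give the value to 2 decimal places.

Neutral buoyancy requires −α(T_deep − T_surf) + β(S_deep − S_surf′) = 0.
S_surf′ = S_deep − (α/β)·ΔT = 34.91 − (1.5 × 10⁻⁴/7.3 × 10⁻⁴)·(+0.1) = 34.8895 psu.
Increase required: 34.8895 − 34.33 = 0.5595 psu.

0.56 psu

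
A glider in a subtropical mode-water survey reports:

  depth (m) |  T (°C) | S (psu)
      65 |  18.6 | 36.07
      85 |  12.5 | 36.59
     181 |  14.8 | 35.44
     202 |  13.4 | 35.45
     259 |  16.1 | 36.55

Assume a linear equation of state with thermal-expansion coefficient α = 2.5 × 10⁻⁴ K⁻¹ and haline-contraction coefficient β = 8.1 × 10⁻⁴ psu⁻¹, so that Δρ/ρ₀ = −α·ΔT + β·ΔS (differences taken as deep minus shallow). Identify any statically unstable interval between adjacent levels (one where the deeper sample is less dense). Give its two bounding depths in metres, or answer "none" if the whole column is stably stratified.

Evaluate Δρ/ρ₀ = −αΔT + βΔS across each adjacent pair:
  65–85 m: −αΔT+βΔS = −(2.5 × 10⁻⁴)(-6.1)+(8.1 × 10⁻⁴)(+0.52) = 1.9 × 10⁻³ → stable
  85–181 m: −αΔT+βΔS = −(2.5 × 10⁻⁴)(+2.3)+(8.1 × 10⁻⁴)(-1.15) = -1.5 × 10⁻³ → UNSTABLE
  181–202 m: −αΔT+βΔS = −(2.5 × 10⁻⁴)(-1.4)+(8.1 × 10⁻⁴)(+0.01) = 3.6 × 10⁻⁴ → stable
  202–259 m: −αΔT+βΔS = −(2.5 × 10⁻⁴)(+2.7)+(8.1 × 10⁻⁴)(+1.10) = 2.2 × 10⁻⁴ → stable
The 85–181 m interval has Δρ < 0: lighter water underlies denser water.

85–181 m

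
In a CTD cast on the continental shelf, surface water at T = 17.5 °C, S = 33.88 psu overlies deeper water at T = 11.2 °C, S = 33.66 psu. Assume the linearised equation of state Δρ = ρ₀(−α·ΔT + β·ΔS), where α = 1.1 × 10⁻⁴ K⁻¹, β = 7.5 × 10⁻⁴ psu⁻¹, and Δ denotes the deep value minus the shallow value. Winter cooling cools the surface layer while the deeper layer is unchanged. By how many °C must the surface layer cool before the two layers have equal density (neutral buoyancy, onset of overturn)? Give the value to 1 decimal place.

4.8 °C

Neutral buoyancy requires Δρ = 0, i.e. −α(T_deep − T_surf′) + β(S_deep − S_surf) = 0.
T_surf′ = T_deep − (β/α)·ΔS = 11.2 − (7.5 × 10⁻⁴/1.1 × 10⁻⁴)·(-0.22) = 12.700 °C.
Cooling required: 17.5 − (12.700) = 4.800 °C.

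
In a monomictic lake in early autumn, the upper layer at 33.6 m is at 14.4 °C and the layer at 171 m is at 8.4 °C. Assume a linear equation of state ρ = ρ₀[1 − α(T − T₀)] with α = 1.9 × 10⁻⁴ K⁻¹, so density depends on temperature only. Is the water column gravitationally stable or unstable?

stable

ΔT = 8.4 − 14.4 = -6.0 K, so Δρ/ρ₀ = −αΔT = 1.14 × 10⁻³.
Δρ/ρ₀ > 0, so Δρ > 0: deeper water is denser → statically stable.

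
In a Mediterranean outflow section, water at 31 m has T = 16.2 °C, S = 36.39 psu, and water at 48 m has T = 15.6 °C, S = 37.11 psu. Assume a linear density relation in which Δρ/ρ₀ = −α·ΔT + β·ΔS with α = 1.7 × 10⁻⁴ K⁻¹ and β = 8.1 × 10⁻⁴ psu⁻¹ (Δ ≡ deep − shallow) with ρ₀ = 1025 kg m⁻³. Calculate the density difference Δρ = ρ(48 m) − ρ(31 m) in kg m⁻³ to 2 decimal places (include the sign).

+0.70 kg m⁻³

ΔT = -0.6 K, ΔS = +0.72 psu (deep − shallow).
Δρ/ρ₀ = −(1.7 × 10⁻⁴)(-0.6) + (8.1 × 10⁻⁴)(+0.72) = 6.852 × 10⁻⁴.
Δρ = 1025 × (6.852 × 10⁻⁴) = +0.70 kg m⁻³.
Positive Δρ: denser below, stable.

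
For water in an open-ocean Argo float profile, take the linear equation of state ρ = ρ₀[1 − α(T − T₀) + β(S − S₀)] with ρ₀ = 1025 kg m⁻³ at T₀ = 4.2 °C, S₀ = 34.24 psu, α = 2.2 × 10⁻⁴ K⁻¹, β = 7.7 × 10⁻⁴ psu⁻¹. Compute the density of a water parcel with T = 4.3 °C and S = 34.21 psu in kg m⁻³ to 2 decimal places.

T − T₀ = +0.1 K, S − S₀ = -0.03 psu.
Bracket = 1 − α·(+0.1) + β·(-0.03) = 1 + (-4.51 × 10⁻⁵) = 0.9999549.
ρ = 1025 × 0.9999549 = 1024.95 kg m⁻³.

1024.95 kg m⁻³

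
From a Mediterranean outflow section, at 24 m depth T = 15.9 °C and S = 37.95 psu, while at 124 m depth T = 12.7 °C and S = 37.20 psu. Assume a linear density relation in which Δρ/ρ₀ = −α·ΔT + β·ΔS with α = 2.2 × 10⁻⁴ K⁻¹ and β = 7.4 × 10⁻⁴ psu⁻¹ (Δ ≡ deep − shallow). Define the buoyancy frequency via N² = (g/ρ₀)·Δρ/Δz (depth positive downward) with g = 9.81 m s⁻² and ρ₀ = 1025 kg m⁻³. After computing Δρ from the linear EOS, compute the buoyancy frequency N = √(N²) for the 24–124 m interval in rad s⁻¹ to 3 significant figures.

3.82 × 10⁻³ rad s⁻¹

ΔT = -3.2 K, ΔS = -0.75 psu (deep − shallow).
Δρ/ρ₀ = −αΔT + βΔS = 7.04 × 10⁻⁴ − 5.55 × 10⁻⁴ = 1.49 × 10⁻⁴, so Δρ ≈ 0.1527 kg m⁻³.
N² = (g/ρ₀)·Δρ/Δz = g·(Δρ/ρ₀)/Δz = 9.81 × 1.49 × 10⁻⁴ / 100 = 1.4617 × 10⁻⁵ s⁻².
N = √(1.4617 × 10⁻⁵) = 3.8232 × 10⁻³ rad s⁻¹ ≈ 3.82 × 10⁻³ rad s⁻¹.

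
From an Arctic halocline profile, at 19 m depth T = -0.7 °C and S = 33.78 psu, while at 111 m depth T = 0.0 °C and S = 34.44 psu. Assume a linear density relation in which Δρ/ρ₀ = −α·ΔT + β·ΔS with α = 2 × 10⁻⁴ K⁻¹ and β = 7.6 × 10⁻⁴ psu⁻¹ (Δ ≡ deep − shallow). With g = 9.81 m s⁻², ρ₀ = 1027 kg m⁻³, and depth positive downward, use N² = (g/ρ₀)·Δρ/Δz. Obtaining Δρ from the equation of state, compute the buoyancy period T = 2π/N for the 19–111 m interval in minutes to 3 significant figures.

ΔT = +0.7 K, ΔS = +0.66 psu (deep − shallow).
Δρ/ρ₀ = −αΔT + βΔS = -1.40 × 10⁻⁴ + 5.016 × 10⁻⁴ = 3.616 × 10⁻⁴, so Δρ ≈ 0.3714 kg m⁻³.
N² = (g/ρ₀)·Δρ/Δz = g·(Δρ/ρ₀)/Δz = 9.81 × 3.616 × 10⁻⁴ / 92 = 3.8558 × 10⁻⁵ s⁻².
N = √(3.8558 × 10⁻⁵) = 6.2095 × 10⁻³ rad s⁻¹ → T = 2π/N = 1.0119 × 10³ s = 16.865 min ≈ 16.9 min.

16.9 min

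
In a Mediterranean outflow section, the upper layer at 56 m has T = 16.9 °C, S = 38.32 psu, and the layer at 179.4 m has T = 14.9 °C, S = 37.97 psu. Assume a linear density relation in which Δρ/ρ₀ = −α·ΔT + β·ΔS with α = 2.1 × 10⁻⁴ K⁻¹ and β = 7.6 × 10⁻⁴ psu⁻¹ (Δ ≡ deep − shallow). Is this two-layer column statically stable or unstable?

stable

ΔT = 14.9 − 16.9 = -2.0 K and ΔS = 37.97 − 38.32 = -0.35 psu (deep − shallow).
−αΔT = 4.20 × 10⁻⁴; βΔS = -2.66 × 10⁻⁴; sum Δρ/ρ₀ = 1.54 × 10⁻⁴.
Δρ/ρ₀ > 0, so Δρ > 0: deeper water is denser → statically stable.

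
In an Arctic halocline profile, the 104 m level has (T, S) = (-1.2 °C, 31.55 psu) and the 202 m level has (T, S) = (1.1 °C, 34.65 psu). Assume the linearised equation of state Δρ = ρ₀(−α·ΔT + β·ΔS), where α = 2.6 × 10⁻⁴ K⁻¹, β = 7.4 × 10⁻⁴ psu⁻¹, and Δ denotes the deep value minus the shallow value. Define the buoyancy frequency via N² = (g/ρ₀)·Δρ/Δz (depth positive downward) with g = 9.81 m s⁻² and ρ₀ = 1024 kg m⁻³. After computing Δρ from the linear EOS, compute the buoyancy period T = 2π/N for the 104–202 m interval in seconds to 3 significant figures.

482 s

ΔT = +2.3 K, ΔS = +3.10 psu (deep − shallow).
Δρ/ρ₀ = −αΔT + βΔS = -5.98 × 10⁻⁴ + 2.294 × 10⁻³ = 1.696 × 10⁻³, so Δρ ≈ 1.737 kg m⁻³.
N² = (g/ρ₀)·Δρ/Δz = g·(Δρ/ρ₀)/Δz = 9.81 × 1.696 × 10⁻³ / 98 = 1.6977 × 10⁻⁴ s⁻².
N = √(1.6977 × 10⁻⁴) = 0.013030 rad s⁻¹ → T = 2π/N = 482.21 s ≈ 482 s.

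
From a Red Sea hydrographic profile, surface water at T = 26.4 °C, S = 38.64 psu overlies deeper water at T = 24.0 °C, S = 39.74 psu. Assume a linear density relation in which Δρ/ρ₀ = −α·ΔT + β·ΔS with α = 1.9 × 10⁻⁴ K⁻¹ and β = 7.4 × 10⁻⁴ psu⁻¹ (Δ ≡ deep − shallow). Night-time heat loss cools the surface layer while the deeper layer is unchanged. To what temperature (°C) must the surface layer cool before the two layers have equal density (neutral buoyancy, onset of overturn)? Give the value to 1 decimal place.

19.7 °C

Neutral buoyancy requires Δρ = 0, i.e. −α(T_deep − T_surf′) + β(S_deep − S_surf) = 0.
T_surf′ = T_deep − (β/α)·ΔS = 24.0 − (7.4 × 10⁻⁴/1.9 × 10⁻⁴)·(+1.10) = 19.716 °C.
Cooling required: 26.4 − (19.716) = 6.684 °C.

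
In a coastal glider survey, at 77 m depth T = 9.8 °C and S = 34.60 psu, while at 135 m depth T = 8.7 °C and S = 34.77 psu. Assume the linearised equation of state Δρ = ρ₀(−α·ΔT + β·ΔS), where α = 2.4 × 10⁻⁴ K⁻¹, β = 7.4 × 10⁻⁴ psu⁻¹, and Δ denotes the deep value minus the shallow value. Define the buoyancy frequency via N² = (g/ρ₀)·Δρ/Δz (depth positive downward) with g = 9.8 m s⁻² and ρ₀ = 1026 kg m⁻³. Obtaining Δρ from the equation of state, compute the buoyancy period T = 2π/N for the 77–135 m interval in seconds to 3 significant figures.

774 s

ΔT = -1.1 K, ΔS = +0.17 psu (deep − shallow).
Δρ/ρ₀ = −αΔT + βΔS = 2.64 × 10⁻⁴ + 1.258 × 10⁻⁴ = 3.898 × 10⁻⁴, so Δρ ≈ 0.3999 kg m⁻³.
N² = (g/ρ₀)·Δρ/Δz = g·(Δρ/ρ₀)/Δz = 9.8 × 3.898 × 10⁻⁴ / 58 = 6.5863 × 10⁻⁵ s⁻².
N = √(6.5863 × 10⁻⁵) = 8.1156 × 10⁻³ rad s⁻¹ → T = 2π/N = 774.21 s ≈ 774 s.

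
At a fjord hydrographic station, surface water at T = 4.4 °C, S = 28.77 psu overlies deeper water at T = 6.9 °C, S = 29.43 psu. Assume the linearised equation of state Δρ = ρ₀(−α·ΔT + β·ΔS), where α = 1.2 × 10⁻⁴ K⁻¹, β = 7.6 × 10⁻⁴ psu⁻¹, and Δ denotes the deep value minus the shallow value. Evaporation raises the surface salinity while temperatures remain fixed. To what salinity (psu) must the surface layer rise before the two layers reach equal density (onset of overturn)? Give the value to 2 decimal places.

29.04 psu

Neutral buoyancy requires −α(T_deep − T_surf) + β(S_deep − S_surf′) = 0.
S_surf′ = S_deep − (α/β)·ΔT = 29.43 − (1.2 × 10⁻⁴/7.6 × 10⁻⁴)·(+2.5) = 29.0353 psu.
Increase required: 29.0353 − 28.77 = 0.2653 psu.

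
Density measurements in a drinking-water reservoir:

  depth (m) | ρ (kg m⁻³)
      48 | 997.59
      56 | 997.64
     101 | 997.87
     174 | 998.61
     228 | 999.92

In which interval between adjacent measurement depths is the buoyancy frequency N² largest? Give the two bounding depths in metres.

Compute the density gradient over each adjacent pair:
  48–56 m: Δρ/Δz = 0.05/8 = 6.3 × 10⁻³ kg m⁻⁴
  56–101 m: Δρ/Δz = 0.23/45 = 5.1 × 10⁻³ kg m⁻⁴
  101–174 m: Δρ/Δz = 0.74/73 = 0.010 kg m⁻⁴
  174–228 m: Δρ/Δz = 1.31/54 = 0.024 kg m⁻⁴
The largest gradient is in the 174–228 m interval — the pycnocline.

174–228 m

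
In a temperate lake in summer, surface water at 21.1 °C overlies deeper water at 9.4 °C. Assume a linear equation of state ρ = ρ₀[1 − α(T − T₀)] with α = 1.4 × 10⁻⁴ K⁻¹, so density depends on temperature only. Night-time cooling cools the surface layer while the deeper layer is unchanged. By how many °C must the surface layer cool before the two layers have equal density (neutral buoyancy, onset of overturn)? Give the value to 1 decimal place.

With temperature the only control, equal density requires T_surf′ = T_deep.
T_surf′ = 9.4 °C.
Cooling required: 21.1 − 9.4 = 11.7 °C.

11.7 °C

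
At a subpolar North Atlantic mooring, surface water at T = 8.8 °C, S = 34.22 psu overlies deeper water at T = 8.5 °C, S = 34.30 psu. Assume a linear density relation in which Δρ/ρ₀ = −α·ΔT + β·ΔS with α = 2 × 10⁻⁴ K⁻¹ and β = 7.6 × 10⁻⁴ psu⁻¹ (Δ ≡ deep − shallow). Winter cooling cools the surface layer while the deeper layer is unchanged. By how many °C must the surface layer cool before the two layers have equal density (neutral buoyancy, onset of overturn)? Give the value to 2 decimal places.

0.60 °C

Neutral buoyancy requires Δρ = 0, i.e. −α(T_deep − T_surf′) + β(S_deep − S_surf) = 0.
T_surf′ = T_deep − (β/α)·ΔS = 8.5 − (7.6 × 10⁻⁴/2 × 10⁻⁴)·(+0.08) = 8.1960 °C.
Cooling required: 8.8 − (8.1960) = 0.6040 °C.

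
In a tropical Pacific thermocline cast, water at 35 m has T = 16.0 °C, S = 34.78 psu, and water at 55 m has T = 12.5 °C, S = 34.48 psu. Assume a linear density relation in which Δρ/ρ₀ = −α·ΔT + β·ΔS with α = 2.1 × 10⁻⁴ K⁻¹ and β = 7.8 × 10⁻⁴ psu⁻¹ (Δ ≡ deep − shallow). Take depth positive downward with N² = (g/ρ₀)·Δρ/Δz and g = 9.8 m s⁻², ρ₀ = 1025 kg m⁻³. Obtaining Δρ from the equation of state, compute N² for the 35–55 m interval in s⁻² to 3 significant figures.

ΔT = -3.5 K, ΔS = -0.30 psu (deep − shallow).
Δρ/ρ₀ = −αΔT + βΔS = 7.35 × 10⁻⁴ − 2.34 × 10⁻⁴ = 5.01 × 10⁻⁴, so Δρ ≈ 0.5135 kg m⁻³.
N² = (g/ρ₀)·Δρ/Δz = g·(Δρ/ρ₀)/Δz = 9.8 × 5.01 × 10⁻⁴ / 20 = 2.4549 × 10⁻⁴ s⁻² ≈ 2.45 × 10⁻⁴ s⁻².

2.45 × 10⁻⁴ s⁻²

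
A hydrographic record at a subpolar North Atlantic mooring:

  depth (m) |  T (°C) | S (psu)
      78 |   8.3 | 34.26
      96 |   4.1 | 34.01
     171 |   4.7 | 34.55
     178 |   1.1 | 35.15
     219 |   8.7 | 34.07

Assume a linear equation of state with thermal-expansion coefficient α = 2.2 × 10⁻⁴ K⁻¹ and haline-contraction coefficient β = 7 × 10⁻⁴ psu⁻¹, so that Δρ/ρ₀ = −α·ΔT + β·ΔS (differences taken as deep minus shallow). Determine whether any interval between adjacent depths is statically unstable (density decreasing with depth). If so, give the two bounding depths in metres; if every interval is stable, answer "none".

178–219 m

Evaluate Δρ/ρ₀ = −αΔT + βΔS across each adjacent pair:
  78–96 m: −αΔT+βΔS = −(2.2 × 10⁻⁴)(-4.2)+(7 × 10⁻⁴)(-0.25) = 7.5 × 10⁻⁴ → stable
  96–171 m: −αΔT+βΔS = −(2.2 × 10⁻⁴)(+0.6)+(7 × 10⁻⁴)(+0.54) = 2.5 × 10⁻⁴ → stable
  171–178 m: −αΔT+βΔS = −(2.2 × 10⁻⁴)(-3.6)+(7 × 10⁻⁴)(+0.60) = 1.2 × 10⁻³ → stable
  178–219 m: −αΔT+βΔS = −(2.2 × 10⁻⁴)(+7.6)+(7 × 10⁻⁴)(-1.08) = -2.4 × 10⁻³ → UNSTABLE
The 178–219 m interval has Δρ < 0: lighter water underlies denser water.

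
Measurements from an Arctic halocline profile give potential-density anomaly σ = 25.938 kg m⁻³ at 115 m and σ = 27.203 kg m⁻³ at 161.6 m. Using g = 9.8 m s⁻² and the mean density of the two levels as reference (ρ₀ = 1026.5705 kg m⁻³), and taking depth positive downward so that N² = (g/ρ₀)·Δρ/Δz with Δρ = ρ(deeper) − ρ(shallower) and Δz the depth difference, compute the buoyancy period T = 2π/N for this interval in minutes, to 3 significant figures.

Δρ = 1027.203 − 1025.938 = 1.265 kg m⁻³ over Δz = 161.6 − 115 = 46.6 m.
N² = (9.8/1026.5705) × (1.265/46.6) = 2.5914 × 10⁻⁴ s⁻².
N = √(2.5914 × 10⁻⁴) = 0.016098 rad s⁻¹, so T = 2π/N = 390.31 s = 6.5052 min ≈ 6.51 min.

6.51 min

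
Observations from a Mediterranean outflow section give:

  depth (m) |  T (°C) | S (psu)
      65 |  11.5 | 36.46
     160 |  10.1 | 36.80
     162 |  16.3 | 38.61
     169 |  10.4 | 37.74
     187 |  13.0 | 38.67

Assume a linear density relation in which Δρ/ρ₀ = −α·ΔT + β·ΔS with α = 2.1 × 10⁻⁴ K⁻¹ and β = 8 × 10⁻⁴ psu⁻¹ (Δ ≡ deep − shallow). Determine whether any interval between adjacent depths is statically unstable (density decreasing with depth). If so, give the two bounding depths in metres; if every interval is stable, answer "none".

Evaluate Δρ/ρ₀ = −αΔT + βΔS across each adjacent pair:
  65–160 m: −αΔT+βΔS = −(2.1 × 10⁻⁴)(-1.4)+(8 × 10⁻⁴)(+0.34) = 5.7 × 10⁻⁴ → stable
  160–162 m: −αΔT+βΔS = −(2.1 × 10⁻⁴)(+6.2)+(8 × 10⁻⁴)(+1.81) = 1.5 × 10⁻⁴ → stable
  162–169 m: −αΔT+βΔS = −(2.1 × 10⁻⁴)(-5.9)+(8 × 10⁻⁴)(-0.87) = 5.4 × 10⁻⁴ → stable
  169–187 m: −αΔT+βΔS = −(2.1 × 10⁻⁴)(+2.6)+(8 × 10⁻⁴)(+0.93) = 2.0 × 10⁻⁴ → stable
Every interval has Δρ > 0: the column is stably stratified throughout.

none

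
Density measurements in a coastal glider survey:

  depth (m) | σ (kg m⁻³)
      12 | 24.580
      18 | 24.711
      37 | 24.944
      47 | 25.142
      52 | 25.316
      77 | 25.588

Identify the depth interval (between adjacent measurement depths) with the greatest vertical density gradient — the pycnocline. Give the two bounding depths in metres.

47–52 m

Compute the density gradient over each adjacent pair:
  12–18 m: Δρ/Δz = 0.131/6 = 0.022 kg m⁻⁴
  18–37 m: Δρ/Δz = 0.233/19 = 0.012 kg m⁻⁴
  37–47 m: Δρ/Δz = 0.198/10 = 0.020 kg m⁻⁴
  47–52 m: Δρ/Δz = 0.174/5 = 0.035 kg m⁻⁴
  52–77 m: Δρ/Δz = 0.272/25 = 0.011 kg m⁻⁴
The largest gradient is in the 47–52 m interval — the pycnocline.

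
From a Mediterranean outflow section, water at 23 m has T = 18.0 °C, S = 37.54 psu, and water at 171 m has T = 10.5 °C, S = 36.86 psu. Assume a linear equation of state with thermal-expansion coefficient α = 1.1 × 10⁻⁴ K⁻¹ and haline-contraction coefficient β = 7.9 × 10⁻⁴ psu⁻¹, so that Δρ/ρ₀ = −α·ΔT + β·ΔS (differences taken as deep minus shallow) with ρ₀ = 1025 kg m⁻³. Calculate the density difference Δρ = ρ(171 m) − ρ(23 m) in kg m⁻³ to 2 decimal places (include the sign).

+0.29 kg m⁻³

ΔT = -7.5 K, ΔS = -0.68 psu (deep − shallow).
Δρ/ρ₀ = −(1.1 × 10⁻⁴)(-7.5) + (7.9 × 10⁻⁴)(-0.68) = 2.878 × 10⁻⁴.
Δρ = 1025 × (2.878 × 10⁻⁴) = +0.29 kg m⁻³.
Positive Δρ: denser below, stable.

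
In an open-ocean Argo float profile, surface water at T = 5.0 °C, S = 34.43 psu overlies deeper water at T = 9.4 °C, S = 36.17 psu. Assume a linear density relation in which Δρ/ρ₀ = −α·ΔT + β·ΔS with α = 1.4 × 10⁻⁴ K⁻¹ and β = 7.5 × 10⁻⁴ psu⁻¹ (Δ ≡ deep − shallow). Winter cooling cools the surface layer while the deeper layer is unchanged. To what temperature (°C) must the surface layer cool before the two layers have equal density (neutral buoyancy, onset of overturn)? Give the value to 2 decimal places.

0.08 °C

Neutral buoyancy requires Δρ = 0, i.e. −α(T_deep − T_surf′) + β(S_deep − S_surf) = 0.
T_surf′ = T_deep − (β/α)·ΔS = 9.4 − (7.5 × 10⁻⁴/1.4 × 10⁻⁴)·(+1.74) = 0.0786 °C.
Cooling required: 5.0 − (0.0786) = 4.9214 °C.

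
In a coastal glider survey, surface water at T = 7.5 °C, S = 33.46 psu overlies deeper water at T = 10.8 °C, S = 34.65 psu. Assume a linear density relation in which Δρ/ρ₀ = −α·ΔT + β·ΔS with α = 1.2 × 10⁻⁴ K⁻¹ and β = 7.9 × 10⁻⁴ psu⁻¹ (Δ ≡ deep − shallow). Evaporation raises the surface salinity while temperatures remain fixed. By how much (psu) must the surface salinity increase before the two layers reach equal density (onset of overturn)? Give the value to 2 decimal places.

0.69 psu

Neutral buoyancy requires −α(T_deep − T_surf) + β(S_deep − S_surf′) = 0.
S_surf′ = S_deep − (α/β)·ΔT = 34.65 − (1.2 × 10⁻⁴/7.9 × 10⁻⁴)·(+3.3) = 34.1487 psu.
Increase required: 34.1487 − 33.46 = 0.6887 psu.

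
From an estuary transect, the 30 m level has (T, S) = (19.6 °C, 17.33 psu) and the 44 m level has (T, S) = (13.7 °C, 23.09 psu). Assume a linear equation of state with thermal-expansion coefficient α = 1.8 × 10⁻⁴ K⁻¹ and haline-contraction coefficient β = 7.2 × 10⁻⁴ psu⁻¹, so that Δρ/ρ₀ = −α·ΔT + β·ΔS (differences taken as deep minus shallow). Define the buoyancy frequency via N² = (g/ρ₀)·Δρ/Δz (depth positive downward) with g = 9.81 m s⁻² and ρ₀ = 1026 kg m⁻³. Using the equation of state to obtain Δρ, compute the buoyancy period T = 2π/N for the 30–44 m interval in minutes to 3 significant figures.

1.73 min

ΔT = -5.9 K, ΔS = +5.76 psu (deep − shallow).
Δρ/ρ₀ = −αΔT + βΔS = 1.062 × 10⁻³ + 4.1472 × 10⁻³ = 5.2092 × 10⁻³, so Δρ ≈ 5.345 kg m⁻³.
N² = (g/ρ₀)·Δρ/Δz = g·(Δρ/ρ₀)/Δz = 9.81 × 5.2092 × 10⁻³ / 14 = 3.6502 × 10⁻³ s⁻².
N = √(3.6502 × 10⁻³) = 0.060417 rad s⁻¹ → T = 2π/N = 104.00 s = 1.7333 min ≈ 1.73 min.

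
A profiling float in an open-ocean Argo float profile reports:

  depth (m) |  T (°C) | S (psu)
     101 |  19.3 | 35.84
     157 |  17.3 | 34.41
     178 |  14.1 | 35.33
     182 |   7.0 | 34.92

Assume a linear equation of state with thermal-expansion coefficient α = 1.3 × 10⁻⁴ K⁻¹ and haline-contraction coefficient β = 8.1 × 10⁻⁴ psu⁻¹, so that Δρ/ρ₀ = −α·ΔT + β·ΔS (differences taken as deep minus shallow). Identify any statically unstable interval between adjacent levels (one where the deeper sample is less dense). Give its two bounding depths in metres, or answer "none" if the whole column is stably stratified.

101–157 m

Evaluate Δρ/ρ₀ = −αΔT + βΔS across each adjacent pair:
  101–157 m: −αΔT+βΔS = −(1.3 × 10⁻⁴)(-2.0)+(8.1 × 10⁻⁴)(-1.43) = -9.0 × 10⁻⁴ → UNSTABLE
  157–178 m: −αΔT+βΔS = −(1.3 × 10⁻⁴)(-3.2)+(8.1 × 10⁻⁴)(+0.92) = 1.2 × 10⁻³ → stable
  178–182 m: −αΔT+βΔS = −(1.3 × 10⁻⁴)(-7.1)+(8.1 × 10⁻⁴)(-0.41) = 5.9 × 10⁻⁴ → stable
The 101–157 m interval has Δρ < 0: lighter water underlies denser water.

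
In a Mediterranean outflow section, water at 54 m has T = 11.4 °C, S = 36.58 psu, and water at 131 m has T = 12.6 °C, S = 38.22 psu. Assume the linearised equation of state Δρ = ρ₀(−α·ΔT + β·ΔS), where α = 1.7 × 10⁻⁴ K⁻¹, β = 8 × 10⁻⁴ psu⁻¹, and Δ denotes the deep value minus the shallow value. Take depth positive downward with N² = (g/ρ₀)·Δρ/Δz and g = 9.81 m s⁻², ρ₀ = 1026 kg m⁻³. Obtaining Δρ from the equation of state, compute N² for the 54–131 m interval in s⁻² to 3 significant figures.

ΔT = +1.2 K, ΔS = +1.64 psu (deep − shallow).
Δρ/ρ₀ = −αΔT + βΔS = -2.04 × 10⁻⁴ + 1.312 × 10⁻³ = 1.108 × 10⁻³, so Δρ ≈ 1.137 kg m⁻³.
N² = (g/ρ₀)·Δρ/Δz = g·(Δρ/ρ₀)/Δz = 9.81 × 1.108 × 10⁻³ / 77 = 1.4116 × 10⁻⁴ s⁻² ≈ 1.41 × 10⁻⁴ s⁻².

1.41 × 10⁻⁴ s⁻²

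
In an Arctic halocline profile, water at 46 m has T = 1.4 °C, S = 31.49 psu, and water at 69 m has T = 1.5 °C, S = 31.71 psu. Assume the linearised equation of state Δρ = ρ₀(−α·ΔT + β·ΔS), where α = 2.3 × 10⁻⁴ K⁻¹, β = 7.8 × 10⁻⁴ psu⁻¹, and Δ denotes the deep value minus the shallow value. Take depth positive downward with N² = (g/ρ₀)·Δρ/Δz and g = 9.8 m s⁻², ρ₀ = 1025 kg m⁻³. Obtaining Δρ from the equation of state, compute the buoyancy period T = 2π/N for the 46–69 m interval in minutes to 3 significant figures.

13.2 min

ΔT = +0.1 K, ΔS = +0.22 psu (deep − shallow).
Δρ/ρ₀ = −αΔT + βΔS = -2.30 × 10⁻⁵ + 1.716 × 10⁻⁴ = 1.486 × 10⁻⁴, so Δρ ≈ 0.1523 kg m⁻³.
N² = (g/ρ₀)·Δρ/Δz = g·(Δρ/ρ₀)/Δz = 9.8 × 1.486 × 10⁻⁴ / 23 = 6.3317 × 10⁻⁵ s⁻².
N = √(6.3317 × 10⁻⁵) = 7.9572 × 10⁻³ rad s⁻¹ → T = 2π/N = 789.62 s = 13.160 min ≈ 13.2 min.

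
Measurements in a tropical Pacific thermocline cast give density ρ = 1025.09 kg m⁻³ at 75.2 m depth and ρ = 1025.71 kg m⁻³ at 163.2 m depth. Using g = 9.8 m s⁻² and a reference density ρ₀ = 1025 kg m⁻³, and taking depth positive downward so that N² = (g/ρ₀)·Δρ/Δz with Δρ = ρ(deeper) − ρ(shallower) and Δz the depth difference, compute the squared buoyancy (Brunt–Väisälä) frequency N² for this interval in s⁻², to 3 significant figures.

Δρ = 1025.71 − 1025.09 = 0.62 kg m⁻³ over Δz = 163.2 − 75.2 = 88 m.
N² = (9.8/1025) × (0.62/88) = 6.7361 × 10⁻⁵ s⁻² ≈ 6.74 × 10⁻⁵ s⁻².

6.74 × 10⁻⁵ s⁻²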